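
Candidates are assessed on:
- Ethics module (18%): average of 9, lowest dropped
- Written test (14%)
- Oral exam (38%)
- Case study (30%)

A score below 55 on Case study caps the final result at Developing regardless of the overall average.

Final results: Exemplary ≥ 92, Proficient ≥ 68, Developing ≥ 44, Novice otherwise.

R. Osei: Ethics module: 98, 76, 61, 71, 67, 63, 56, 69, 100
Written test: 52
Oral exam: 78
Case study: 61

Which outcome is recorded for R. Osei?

Proficient

Ethics module: drop 56 → average of remaining 8 = 605/8 = 75.625
Case study score 61 ≥ 55: minimum met.
Weighted total:
  Ethics module 75.625 × 0.18 = 13.6125
  Written test 52 × 0.14 = 7.28
  Oral exam 78 × 0.38 = 29.64
  Case study 61 × 0.3 = 18.3
Sum = 68.8325
68.8325 is ≥ 68 and < 92 → Proficient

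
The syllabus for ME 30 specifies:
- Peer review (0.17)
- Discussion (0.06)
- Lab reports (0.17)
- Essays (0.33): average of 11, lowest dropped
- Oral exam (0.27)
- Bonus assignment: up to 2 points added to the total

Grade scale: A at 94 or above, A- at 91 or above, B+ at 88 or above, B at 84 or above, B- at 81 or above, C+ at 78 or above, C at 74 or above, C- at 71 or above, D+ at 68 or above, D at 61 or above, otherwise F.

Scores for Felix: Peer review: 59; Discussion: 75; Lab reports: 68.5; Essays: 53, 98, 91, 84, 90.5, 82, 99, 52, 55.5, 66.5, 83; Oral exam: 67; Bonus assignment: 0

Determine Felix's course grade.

D+

Essays: drop 52 → average of remaining 10 = 802.5/10 = 80.25
Weighted total:
  Peer review 59 × 0.17 = 10.03
  Discussion 75 × 0.06 = 4.5
  Lab reports 68.5 × 0.17 = 11.645
  Essays 80.25 × 0.33 = 26.4825
  Oral exam 67 × 0.27 = 18.09
Sum = 70.7475
Bonus assignment: 70.7475 + 0 = 70.7475
70.7475 is ≥ 68 and < 71 → D+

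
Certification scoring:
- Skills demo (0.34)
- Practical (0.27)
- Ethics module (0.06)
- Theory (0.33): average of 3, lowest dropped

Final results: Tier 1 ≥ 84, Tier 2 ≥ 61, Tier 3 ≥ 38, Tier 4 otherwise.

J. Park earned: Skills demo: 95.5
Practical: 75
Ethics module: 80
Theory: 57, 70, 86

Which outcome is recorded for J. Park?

Tier 2

Theory: drop 57 → average of remaining 2 = 156/2 = 78
Weighted total:
  Skills demo 95.5 × 0.34 = 32.47
  Practical 75 × 0.27 = 20.25
  Ethics module 80 × 0.06 = 4.8
  Theory 78 × 0.33 = 25.74
Sum = 83.26
83.26 is ≥ 61 and < 84 → Tier 2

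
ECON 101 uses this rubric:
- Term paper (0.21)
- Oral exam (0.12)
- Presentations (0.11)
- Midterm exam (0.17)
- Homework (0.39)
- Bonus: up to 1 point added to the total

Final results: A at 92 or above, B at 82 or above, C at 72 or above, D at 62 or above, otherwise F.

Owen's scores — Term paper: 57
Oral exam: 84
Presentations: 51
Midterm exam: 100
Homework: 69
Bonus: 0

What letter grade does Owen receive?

Weighted total:
  Term paper 57 × 0.21 = 11.97
  Oral exam 84 × 0.12 = 10.08
  Presentations 51 × 0.11 = 5.61
  Midterm exam 100 × 0.17 = 17
  Homework 69 × 0.39 = 26.91
Sum = 71.57
Bonus: 71.57 + 0 = 71.57
71.57 is ≥ 62 and < 72 → D

D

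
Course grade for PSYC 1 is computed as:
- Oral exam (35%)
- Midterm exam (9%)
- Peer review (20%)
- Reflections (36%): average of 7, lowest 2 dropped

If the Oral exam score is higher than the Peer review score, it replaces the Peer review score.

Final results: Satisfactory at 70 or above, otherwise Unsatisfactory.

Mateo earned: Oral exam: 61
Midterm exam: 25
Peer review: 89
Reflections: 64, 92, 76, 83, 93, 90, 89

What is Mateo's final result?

Reflections: drop 64, 76 → average of remaining 5 = 447/5 = 89.4
Oral exam (61) ≤ Peer review (89), so Peer review stays at 89.
Weighted total:
  Oral exam 61 × 0.35 = 21.35
  Midterm exam 25 × 0.09 = 2.25
  Peer review 89 × 0.2 = 17.8
  Reflections 89.4 × 0.36 = 32.184
Sum = 73.584
73.584 ≥ 70 → Satisfactory

Satisfactory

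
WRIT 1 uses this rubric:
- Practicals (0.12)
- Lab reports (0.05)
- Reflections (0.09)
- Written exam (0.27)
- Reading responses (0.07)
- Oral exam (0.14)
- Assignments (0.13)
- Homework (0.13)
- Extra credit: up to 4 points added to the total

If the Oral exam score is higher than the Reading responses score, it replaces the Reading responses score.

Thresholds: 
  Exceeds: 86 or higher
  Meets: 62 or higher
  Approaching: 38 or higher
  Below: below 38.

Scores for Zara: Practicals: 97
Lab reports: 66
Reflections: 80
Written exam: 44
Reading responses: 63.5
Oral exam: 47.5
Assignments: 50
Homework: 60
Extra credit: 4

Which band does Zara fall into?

Meets

Oral exam (47.5) ≤ Reading responses (63.5), so Reading responses stays at 63.5.
Weighted total:
  Practicals 97 × 0.12 = 11.64
  Lab reports 66 × 0.05 = 3.3
  Reflections 80 × 0.09 = 7.2
  Written exam 44 × 0.27 = 11.88
  Reading responses 63.5 × 0.07 = 4.445
  Oral exam 47.5 × 0.14 = 6.65
  Assignments 50 × 0.13 = 6.5
  Homework 60 × 0.13 = 7.8
Sum = 59.415
Extra credit: 59.415 + 4 = 63.415
63.415 is ≥ 62 and < 86 → Meets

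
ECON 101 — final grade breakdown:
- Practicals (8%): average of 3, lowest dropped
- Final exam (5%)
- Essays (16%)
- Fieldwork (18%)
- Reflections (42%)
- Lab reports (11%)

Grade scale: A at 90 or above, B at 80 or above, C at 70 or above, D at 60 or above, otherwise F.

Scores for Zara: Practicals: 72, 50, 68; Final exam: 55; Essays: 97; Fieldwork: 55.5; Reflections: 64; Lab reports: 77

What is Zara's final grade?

D

Practicals: drop 50 → average of remaining 2 = 140/2 = 70
Weighted total:
  Practicals 70 × 0.08 = 5.6
  Final exam 55 × 0.05 = 2.75
  Essays 97 × 0.16 = 15.52
  Fieldwork 55.5 × 0.18 = 9.99
  Reflections 64 × 0.42 = 26.88
  Lab reports 77 × 0.11 = 8.47
Sum = 69.21
69.21 is ≥ 60 and < 70 → D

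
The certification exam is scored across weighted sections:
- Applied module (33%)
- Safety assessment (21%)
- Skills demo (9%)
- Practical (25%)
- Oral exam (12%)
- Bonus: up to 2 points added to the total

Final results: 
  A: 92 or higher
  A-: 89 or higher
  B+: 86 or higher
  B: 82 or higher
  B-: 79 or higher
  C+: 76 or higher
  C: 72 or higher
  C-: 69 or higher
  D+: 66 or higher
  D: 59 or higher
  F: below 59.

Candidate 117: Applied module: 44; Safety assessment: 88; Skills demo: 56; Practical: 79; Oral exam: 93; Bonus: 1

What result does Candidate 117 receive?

C-

Weighted total:
  Applied module 44 × 0.33 = 14.52
  Safety assessment 88 × 0.21 = 18.48
  Skills demo 56 × 0.09 = 5.04
  Practical 79 × 0.25 = 19.75
  Oral exam 93 × 0.12 = 11.16
Sum = 68.95
Bonus: 68.95 + 1 = 69.95
69.95 is ≥ 69 and < 72 → C-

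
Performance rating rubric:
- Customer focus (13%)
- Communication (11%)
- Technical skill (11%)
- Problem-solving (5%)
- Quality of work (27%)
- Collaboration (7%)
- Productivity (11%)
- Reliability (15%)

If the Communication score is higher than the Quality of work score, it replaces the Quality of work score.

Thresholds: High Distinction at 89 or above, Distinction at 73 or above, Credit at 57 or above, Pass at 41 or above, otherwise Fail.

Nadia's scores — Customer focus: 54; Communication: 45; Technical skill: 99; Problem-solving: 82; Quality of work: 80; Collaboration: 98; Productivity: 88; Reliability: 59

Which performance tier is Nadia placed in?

Communication (45) ≤ Quality of work (80), so Quality of work stays at 80.
Weighted total:
  Customer focus 54 × 0.13 = 7.02
  Communication 45 × 0.11 = 4.95
  Technical skill 99 × 0.11 = 10.89
  Problem-solving 82 × 0.05 = 4.1
  Quality of work 80 × 0.27 = 21.6
  Collaboration 98 × 0.07 = 6.86
  Productivity 88 × 0.11 = 9.68
  Reliability 59 × 0.15 = 8.85
Sum = 73.95
73.95 is ≥ 73 and < 89 → Distinction

Distinction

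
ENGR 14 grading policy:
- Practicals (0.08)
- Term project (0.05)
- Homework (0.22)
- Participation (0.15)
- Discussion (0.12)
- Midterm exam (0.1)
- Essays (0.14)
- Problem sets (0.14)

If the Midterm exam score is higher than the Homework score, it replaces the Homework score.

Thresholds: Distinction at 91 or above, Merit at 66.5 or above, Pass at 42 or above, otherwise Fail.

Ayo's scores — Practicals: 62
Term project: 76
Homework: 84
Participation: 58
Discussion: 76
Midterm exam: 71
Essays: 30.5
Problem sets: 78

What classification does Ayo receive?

Midterm exam (71) ≤ Homework (84), so Homework stays at 84.
Weighted total:
  Practicals 62 × 0.08 = 4.96
  Term project 76 × 0.05 = 3.8
  Homework 84 × 0.22 = 18.48
  Participation 58 × 0.15 = 8.7
  Discussion 76 × 0.12 = 9.12
  Midterm exam 71 × 0.1 = 7.1
  Essays 30.5 × 0.14 = 4.27
  Problem sets 78 × 0.14 = 10.92
Sum = 67.35
67.35 is ≥ 66.5 and < 91 → Merit

Merit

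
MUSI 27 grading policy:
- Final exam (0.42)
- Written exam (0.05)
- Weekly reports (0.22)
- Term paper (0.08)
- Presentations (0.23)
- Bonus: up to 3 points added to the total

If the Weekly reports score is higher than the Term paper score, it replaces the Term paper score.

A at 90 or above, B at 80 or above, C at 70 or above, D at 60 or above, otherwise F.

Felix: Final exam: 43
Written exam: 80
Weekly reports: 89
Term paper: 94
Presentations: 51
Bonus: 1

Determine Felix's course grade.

D

Weekly reports (89) ≤ Term paper (94), so Term paper stays at 94.
Weighted total:
  Final exam 43 × 0.42 = 18.06
  Written exam 80 × 0.05 = 4
  Weekly reports 89 × 0.22 = 19.58
  Term paper 94 × 0.08 = 7.52
  Presentations 51 × 0.23 = 11.73
Sum = 60.89
Bonus: 60.89 + 1 = 61.89
61.89 is ≥ 60 and < 70 → D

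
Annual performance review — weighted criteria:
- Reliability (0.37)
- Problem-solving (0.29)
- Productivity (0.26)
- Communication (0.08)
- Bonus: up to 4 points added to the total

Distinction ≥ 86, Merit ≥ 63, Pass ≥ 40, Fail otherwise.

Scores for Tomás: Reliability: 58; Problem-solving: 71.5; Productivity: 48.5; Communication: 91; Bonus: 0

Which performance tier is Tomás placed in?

Pass

Weighted total:
  Reliability 58 × 0.37 = 21.46
  Problem-solving 71.5 × 0.29 = 20.735
  Productivity 48.5 × 0.26 = 12.61
  Communication 91 × 0.08 = 7.28
Sum = 62.085
Bonus: 62.085 + 0 = 62.085
62.085 is ≥ 40 and < 63 → Pass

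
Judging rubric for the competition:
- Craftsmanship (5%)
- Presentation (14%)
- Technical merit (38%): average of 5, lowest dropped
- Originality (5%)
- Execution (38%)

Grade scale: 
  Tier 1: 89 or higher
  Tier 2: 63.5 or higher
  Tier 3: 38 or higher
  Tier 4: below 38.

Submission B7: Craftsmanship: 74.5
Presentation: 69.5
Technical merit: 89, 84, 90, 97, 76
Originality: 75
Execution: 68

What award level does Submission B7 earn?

Technical merit: drop 76 → average of remaining 4 = 360/4 = 90
Weighted total:
  Craftsmanship 74.5 × 0.05 = 3.725
  Presentation 69.5 × 0.14 = 9.73
  Technical merit 90 × 0.38 = 34.2
  Originality 75 × 0.05 = 3.75
  Execution 68 × 0.38 = 25.84
Sum = 77.245
77.245 is ≥ 63.5 and < 89 → Tier 2

Tier 2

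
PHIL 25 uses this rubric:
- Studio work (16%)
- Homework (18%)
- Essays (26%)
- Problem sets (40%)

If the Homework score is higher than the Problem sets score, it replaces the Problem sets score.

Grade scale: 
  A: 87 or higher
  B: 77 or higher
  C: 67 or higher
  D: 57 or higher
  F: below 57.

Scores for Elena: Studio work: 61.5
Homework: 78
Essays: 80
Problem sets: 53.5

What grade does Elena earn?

C

Homework (78) > Problem sets (53.5), so Problem sets counts as 78.
Weighted total:
  Studio work 61.5 × 0.16 = 9.84
  Homework 78 × 0.18 = 14.04
  Essays 80 × 0.26 = 20.8
  Problem sets 78 × 0.4 = 31.2
Sum = 75.88
75.88 is ≥ 67 and < 77 → C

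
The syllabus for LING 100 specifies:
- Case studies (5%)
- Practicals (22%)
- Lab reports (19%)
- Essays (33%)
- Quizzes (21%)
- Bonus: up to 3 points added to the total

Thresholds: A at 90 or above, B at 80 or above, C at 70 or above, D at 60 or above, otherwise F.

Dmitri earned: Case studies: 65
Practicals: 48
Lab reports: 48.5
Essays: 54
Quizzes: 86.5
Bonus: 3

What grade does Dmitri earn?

Weighted total:
  Case studies 65 × 0.05 = 3.25
  Practicals 48 × 0.22 = 10.56
  Lab reports 48.5 × 0.19 = 9.215
  Essays 54 × 0.33 = 17.82
  Quizzes 86.5 × 0.21 = 18.165
Sum = 59.01
Bonus: 59.01 + 3 = 62.01
62.01 is ≥ 60 and < 70 → D

D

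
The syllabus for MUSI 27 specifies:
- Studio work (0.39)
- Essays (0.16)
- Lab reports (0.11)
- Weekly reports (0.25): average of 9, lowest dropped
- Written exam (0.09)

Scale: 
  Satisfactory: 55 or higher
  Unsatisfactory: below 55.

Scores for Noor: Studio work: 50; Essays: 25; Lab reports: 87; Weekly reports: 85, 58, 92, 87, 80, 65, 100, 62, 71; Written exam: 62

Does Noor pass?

Satisfactory

Weekly reports: drop 58 → average of remaining 8 = 642/8 = 80.25
Weighted total:
  Studio work 50 × 0.39 = 19.5
  Essays 25 × 0.16 = 4
  Lab reports 87 × 0.11 = 9.57
  Weekly reports 80.25 × 0.25 = 20.0625
  Written exam 62 × 0.09 = 5.58
Sum = 58.7125
58.7125 ≥ 55 → Satisfactory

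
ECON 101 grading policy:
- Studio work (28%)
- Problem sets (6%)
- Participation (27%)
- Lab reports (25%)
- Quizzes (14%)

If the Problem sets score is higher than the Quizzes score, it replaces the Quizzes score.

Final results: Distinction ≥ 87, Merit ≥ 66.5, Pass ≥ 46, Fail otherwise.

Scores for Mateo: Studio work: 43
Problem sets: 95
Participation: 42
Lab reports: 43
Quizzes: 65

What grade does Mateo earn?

Problem sets (95) > Quizzes (65), so Quizzes counts as 95.
Weighted total:
  Studio work 43 × 0.28 = 12.04
  Problem sets 95 × 0.06 = 5.7
  Participation 42 × 0.27 = 11.34
  Lab reports 43 × 0.25 = 10.75
  Quizzes 95 × 0.14 = 13.3
Sum = 53.13
53.13 is ≥ 46 and < 66.5 → Pass

Pass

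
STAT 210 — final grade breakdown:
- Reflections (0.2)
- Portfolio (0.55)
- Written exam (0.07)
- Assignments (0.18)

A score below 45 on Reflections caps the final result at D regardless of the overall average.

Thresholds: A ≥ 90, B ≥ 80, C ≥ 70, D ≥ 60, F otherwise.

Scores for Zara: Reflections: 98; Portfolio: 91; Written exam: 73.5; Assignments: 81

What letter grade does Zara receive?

Reflections score 98 ≥ 45: minimum met.
Weighted total:
  Reflections 98 × 0.2 = 19.6
  Portfolio 91 × 0.55 = 50.05
  Written exam 73.5 × 0.07 = 5.145
  Assignments 81 × 0.18 = 14.58
Sum = 89.375
89.375 is ≥ 80 and < 90 → B

B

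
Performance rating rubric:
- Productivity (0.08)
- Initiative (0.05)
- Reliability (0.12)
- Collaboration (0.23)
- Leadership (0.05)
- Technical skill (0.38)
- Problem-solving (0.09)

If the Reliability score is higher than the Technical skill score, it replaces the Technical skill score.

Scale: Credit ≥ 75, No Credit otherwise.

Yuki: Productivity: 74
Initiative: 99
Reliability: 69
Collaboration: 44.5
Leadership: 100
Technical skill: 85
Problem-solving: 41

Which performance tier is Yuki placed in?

No Credit

Reliability (69) ≤ Technical skill (85), so Technical skill stays at 85.
Weighted total:
  Productivity 74 × 0.08 = 5.92
  Initiative 99 × 0.05 = 4.95
  Reliability 69 × 0.12 = 8.28
  Collaboration 44.5 × 0.23 = 10.235
  Leadership 100 × 0.05 = 5
  Technical skill 85 × 0.38 = 32.3
  Problem-solving 41 × 0.09 = 3.69
Sum = 70.375
70.375 < 75 → No Credit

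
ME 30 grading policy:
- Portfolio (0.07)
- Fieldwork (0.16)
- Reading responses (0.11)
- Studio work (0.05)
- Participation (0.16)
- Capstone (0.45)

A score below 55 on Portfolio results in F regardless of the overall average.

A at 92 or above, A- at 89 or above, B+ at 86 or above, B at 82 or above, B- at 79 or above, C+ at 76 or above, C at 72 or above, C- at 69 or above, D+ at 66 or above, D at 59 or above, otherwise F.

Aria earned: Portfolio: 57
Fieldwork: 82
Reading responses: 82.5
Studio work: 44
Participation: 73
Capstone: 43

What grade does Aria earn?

Portfolio score 57 ≥ 55: minimum met.
Weighted total:
  Portfolio 57 × 0.07 = 3.99
  Fieldwork 82 × 0.16 = 13.12
  Reading responses 82.5 × 0.11 = 9.075
  Studio work 44 × 0.05 = 2.2
  Participation 73 × 0.16 = 11.68
  Capstone 43 × 0.45 = 19.35
Sum = 59.415
59.415 is ≥ 59 and < 66 → D

D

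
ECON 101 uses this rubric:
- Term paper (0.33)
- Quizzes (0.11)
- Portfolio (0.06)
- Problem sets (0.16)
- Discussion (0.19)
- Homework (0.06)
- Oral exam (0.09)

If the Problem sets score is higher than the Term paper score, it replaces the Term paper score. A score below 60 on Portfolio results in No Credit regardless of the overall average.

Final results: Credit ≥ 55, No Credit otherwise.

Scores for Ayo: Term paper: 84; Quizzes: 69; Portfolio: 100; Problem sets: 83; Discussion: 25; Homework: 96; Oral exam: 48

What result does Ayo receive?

Credit

Problem sets (83) ≤ Term paper (84), so Term paper stays at 84.
Portfolio score 100 ≥ 60: minimum met.
Weighted total:
  Term paper 84 × 0.33 = 27.72
  Quizzes 69 × 0.11 = 7.59
  Portfolio 100 × 0.06 = 6
  Problem sets 83 × 0.16 = 13.28
  Discussion 25 × 0.19 = 4.75
  Homework 96 × 0.06 = 5.76
  Oral exam 48 × 0.09 = 4.32
Sum = 69.42
69.42 ≥ 55 → Credit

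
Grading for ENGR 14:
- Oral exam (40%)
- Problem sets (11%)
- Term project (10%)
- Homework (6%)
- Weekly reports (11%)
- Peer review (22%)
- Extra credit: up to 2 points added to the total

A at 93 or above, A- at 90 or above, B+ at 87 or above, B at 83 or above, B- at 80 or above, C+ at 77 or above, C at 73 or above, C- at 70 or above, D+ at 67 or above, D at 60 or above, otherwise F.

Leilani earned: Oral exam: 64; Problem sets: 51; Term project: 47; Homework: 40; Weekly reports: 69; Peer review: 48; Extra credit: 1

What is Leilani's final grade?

F

Weighted total:
  Oral exam 64 × 0.4 = 25.6
  Problem sets 51 × 0.11 = 5.61
  Term project 47 × 0.1 = 4.7
  Homework 40 × 0.06 = 2.4
  Weekly reports 69 × 0.11 = 7.59
  Peer review 48 × 0.22 = 10.56
Sum = 56.46
Extra credit: 56.46 + 1 = 57.46
57.46 < 60 → F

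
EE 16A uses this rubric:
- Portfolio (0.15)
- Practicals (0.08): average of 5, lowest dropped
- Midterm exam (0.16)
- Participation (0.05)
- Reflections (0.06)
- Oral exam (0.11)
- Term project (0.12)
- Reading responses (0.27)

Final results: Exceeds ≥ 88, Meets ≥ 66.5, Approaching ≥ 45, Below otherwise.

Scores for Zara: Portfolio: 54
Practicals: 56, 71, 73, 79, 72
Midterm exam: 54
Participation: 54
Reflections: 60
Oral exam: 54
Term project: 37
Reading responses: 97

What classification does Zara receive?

Approaching

Practicals: drop 56 → average of remaining 4 = 295/4 = 73.75
Weighted total:
  Portfolio 54 × 0.15 = 8.1
  Practicals 73.75 × 0.08 = 5.9
  Midterm exam 54 × 0.16 = 8.64
  Participation 54 × 0.05 = 2.7
  Reflections 60 × 0.06 = 3.6
  Oral exam 54 × 0.11 = 5.94
  Term project 37 × 0.12 = 4.44
  Reading responses 97 × 0.27 = 26.19
Sum = 65.51
65.51 is ≥ 45 and < 66.5 → Approaching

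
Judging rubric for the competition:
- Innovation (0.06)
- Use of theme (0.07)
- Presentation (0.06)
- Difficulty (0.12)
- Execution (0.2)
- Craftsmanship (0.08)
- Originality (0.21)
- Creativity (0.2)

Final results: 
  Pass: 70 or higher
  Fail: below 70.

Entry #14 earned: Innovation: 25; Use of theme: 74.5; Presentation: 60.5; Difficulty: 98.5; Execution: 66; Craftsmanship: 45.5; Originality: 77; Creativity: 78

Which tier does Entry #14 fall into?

Pass

Weighted total:
  Innovation 25 × 0.06 = 1.5
  Use of theme 74.5 × 0.07 = 5.215
  Presentation 60.5 × 0.06 = 3.63
  Difficulty 98.5 × 0.12 = 11.82
  Execution 66 × 0.2 = 13.2
  Craftsmanship 45.5 × 0.08 = 3.64
  Originality 77 × 0.21 = 16.17
  Creativity 78 × 0.2 = 15.6
Sum = 70.775
70.775 ≥ 70 → Pass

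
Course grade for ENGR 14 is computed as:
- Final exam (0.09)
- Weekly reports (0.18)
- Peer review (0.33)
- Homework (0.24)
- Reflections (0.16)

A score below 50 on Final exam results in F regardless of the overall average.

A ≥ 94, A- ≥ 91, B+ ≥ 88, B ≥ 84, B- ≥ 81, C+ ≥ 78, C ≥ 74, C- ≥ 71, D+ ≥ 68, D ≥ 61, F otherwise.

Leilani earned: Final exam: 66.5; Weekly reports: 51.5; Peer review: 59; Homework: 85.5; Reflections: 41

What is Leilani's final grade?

D

Final exam score 66.5 ≥ 50: minimum met.
Weighted total:
  Final exam 66.5 × 0.09 = 5.985
  Weekly reports 51.5 × 0.18 = 9.27
  Peer review 59 × 0.33 = 19.47
  Homework 85.5 × 0.24 = 20.52
  Reflections 41 × 0.16 = 6.56
Sum = 61.805
61.805 is ≥ 61 and < 68 → D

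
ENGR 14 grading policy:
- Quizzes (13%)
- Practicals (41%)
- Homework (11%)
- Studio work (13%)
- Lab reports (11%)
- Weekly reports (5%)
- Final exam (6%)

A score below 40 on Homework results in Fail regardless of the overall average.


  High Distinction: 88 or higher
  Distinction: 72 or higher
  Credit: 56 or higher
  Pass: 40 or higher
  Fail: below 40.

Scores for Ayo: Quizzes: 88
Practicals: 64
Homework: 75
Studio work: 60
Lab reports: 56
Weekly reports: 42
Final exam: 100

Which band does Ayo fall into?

Homework score 75 ≥ 40: minimum met.
Weighted total:
  Quizzes 88 × 0.13 = 11.44
  Practicals 64 × 0.41 = 26.24
  Homework 75 × 0.11 = 8.25
  Studio work 60 × 0.13 = 7.8
  Lab reports 56 × 0.11 = 6.16
  Weekly reports 42 × 0.05 = 2.1
  Final exam 100 × 0.06 = 6
Sum = 67.99
67.99 is ≥ 56 and < 72 → Credit

Credit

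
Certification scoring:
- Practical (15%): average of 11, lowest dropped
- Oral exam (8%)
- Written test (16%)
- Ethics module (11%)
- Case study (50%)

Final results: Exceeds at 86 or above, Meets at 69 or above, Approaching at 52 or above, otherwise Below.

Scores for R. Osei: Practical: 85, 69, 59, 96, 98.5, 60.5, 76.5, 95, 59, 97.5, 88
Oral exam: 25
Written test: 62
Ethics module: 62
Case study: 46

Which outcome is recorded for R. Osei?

Practical: drop 59 → average of remaining 10 = 825/10 = 82.5
Weighted total:
  Practical 82.5 × 0.15 = 12.375
  Oral exam 25 × 0.08 = 2
  Written test 62 × 0.16 = 9.92
  Ethics module 62 × 0.11 = 6.82
  Case study 46 × 0.5 = 23
Sum = 54.115
54.115 is ≥ 52 and < 69 → Approaching

Approaching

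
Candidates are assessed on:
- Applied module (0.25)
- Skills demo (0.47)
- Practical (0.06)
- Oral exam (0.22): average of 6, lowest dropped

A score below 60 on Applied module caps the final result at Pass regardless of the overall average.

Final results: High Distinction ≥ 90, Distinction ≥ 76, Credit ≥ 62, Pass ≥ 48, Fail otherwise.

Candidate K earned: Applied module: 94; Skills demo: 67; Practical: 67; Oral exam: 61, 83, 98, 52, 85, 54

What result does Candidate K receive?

Oral exam: drop 52 → average of remaining 5 = 381/5 = 76.2
Applied module score 94 ≥ 60: minimum met.
Weighted total:
  Applied module 94 × 0.25 = 23.5
  Skills demo 67 × 0.47 = 31.49
  Practical 67 × 0.06 = 4.02
  Oral exam 76.2 × 0.22 = 16.764
Sum = 75.774
75.774 is ≥ 62 and < 76 → Credit

Credit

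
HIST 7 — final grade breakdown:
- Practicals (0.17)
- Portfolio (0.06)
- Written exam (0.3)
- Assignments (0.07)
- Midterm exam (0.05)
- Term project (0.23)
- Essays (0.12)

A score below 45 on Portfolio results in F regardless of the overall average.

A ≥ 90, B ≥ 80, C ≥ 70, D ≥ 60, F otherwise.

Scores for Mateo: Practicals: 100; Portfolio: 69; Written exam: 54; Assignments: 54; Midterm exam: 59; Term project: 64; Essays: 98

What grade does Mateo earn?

Portfolio score 69 ≥ 45: minimum met.
Weighted total:
  Practicals 100 × 0.17 = 17
  Portfolio 69 × 0.06 = 4.14
  Written exam 54 × 0.3 = 16.2
  Assignments 54 × 0.07 = 3.78
  Midterm exam 59 × 0.05 = 2.95
  Term project 64 × 0.23 = 14.72
  Essays 98 × 0.12 = 11.76
Sum = 70.55
70.55 is ≥ 70 and < 80 → C

C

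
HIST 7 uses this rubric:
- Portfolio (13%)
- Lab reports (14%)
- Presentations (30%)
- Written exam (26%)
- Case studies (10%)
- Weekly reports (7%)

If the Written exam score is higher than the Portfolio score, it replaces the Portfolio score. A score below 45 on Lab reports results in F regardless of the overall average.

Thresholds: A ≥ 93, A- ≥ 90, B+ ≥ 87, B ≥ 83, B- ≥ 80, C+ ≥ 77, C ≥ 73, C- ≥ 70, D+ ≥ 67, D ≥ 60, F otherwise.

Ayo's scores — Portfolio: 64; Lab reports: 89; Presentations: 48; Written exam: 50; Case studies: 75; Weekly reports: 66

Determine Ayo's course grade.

D

Written exam (50) ≤ Portfolio (64), so Portfolio stays at 64.
Lab reports score 89 ≥ 45: minimum met.
Weighted total:
  Portfolio 64 × 0.13 = 8.32
  Lab reports 89 × 0.14 = 12.46
  Presentations 48 × 0.3 = 14.4
  Written exam 50 × 0.26 = 13
  Case studies 75 × 0.1 = 7.5
  Weekly reports 66 × 0.07 = 4.62
Sum = 60.3
60.3 is ≥ 60 and < 67 → D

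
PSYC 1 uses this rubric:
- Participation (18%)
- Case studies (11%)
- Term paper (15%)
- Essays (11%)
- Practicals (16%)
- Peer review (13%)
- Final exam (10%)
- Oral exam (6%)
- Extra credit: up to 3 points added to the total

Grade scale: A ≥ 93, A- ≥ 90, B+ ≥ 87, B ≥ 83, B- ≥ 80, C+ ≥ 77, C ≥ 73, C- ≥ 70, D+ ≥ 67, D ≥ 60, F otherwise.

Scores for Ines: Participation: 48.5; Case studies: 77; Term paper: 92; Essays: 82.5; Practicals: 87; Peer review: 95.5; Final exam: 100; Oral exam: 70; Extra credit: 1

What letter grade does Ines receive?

B-

Weighted total:
  Participation 48.5 × 0.18 = 8.73
  Case studies 77 × 0.11 = 8.47
  Term paper 92 × 0.15 = 13.8
  Essays 82.5 × 0.11 = 9.075
  Practicals 87 × 0.16 = 13.92
  Peer review 95.5 × 0.13 = 12.415
  Final exam 100 × 0.1 = 10
  Oral exam 70 × 0.06 = 4.2
Sum = 80.61
Extra credit: 80.61 + 1 = 81.61
81.61 is ≥ 80 and < 83 → B-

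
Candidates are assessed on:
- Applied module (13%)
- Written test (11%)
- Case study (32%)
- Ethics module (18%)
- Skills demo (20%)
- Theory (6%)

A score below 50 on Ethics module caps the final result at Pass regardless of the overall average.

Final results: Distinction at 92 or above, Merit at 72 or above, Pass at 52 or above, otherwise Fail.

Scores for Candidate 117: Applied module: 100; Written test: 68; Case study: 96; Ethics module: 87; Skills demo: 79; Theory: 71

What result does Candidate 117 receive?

Merit

Ethics module score 87 ≥ 50: minimum met.
Weighted total:
  Applied module 100 × 0.13 = 13
  Written test 68 × 0.11 = 7.48
  Case study 96 × 0.32 = 30.72
  Ethics module 87 × 0.18 = 15.66
  Skills demo 79 × 0.2 = 15.8
  Theory 71 × 0.06 = 4.26
Sum = 86.92
86.92 is ≥ 72 and < 92 → Merit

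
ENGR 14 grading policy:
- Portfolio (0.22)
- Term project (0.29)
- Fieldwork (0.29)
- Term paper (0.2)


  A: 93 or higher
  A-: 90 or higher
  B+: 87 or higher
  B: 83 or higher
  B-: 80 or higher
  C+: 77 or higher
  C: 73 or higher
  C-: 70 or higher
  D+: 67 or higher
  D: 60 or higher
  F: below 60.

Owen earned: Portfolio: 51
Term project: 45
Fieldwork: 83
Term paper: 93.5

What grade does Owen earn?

D+

Weighted total:
  Portfolio 51 × 0.22 = 11.22
  Term project 45 × 0.29 = 13.05
  Fieldwork 83 × 0.29 = 24.07
  Term paper 93.5 × 0.2 = 18.7
Sum = 67.04
67.04 is ≥ 67 and < 70 → D+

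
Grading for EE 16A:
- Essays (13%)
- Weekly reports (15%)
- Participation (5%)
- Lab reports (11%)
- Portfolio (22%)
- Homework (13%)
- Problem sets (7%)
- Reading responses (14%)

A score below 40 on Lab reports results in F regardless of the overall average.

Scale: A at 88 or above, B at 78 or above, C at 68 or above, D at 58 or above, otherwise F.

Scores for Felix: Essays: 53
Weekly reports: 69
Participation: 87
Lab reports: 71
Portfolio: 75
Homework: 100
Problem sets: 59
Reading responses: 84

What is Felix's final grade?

C

Lab reports score 71 ≥ 40: minimum met.
Weighted total:
  Essays 53 × 0.13 = 6.89
  Weekly reports 69 × 0.15 = 10.35
  Participation 87 × 0.05 = 4.35
  Lab reports 71 × 0.11 = 7.81
  Portfolio 75 × 0.22 = 16.5
  Homework 100 × 0.13 = 13
  Problem sets 59 × 0.07 = 4.13
  Reading responses 84 × 0.14 = 11.76
Sum = 74.79
74.79 is ≥ 68 and < 78 → C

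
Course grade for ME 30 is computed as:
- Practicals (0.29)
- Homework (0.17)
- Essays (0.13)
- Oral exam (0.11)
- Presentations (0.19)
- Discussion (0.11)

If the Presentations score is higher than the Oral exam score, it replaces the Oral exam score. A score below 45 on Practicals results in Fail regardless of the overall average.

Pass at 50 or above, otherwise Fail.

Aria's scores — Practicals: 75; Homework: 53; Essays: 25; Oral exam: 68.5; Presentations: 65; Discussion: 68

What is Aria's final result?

Pass

Presentations (65) ≤ Oral exam (68.5), so Oral exam stays at 68.5.
Practicals score 75 ≥ 45: minimum met.
Weighted total:
  Practicals 75 × 0.29 = 21.75
  Homework 53 × 0.17 = 9.01
  Essays 25 × 0.13 = 3.25
  Oral exam 68.5 × 0.11 = 7.535
  Presentations 65 × 0.19 = 12.35
  Discussion 68 × 0.11 = 7.48
Sum = 61.375
61.375 ≥ 50 → Pass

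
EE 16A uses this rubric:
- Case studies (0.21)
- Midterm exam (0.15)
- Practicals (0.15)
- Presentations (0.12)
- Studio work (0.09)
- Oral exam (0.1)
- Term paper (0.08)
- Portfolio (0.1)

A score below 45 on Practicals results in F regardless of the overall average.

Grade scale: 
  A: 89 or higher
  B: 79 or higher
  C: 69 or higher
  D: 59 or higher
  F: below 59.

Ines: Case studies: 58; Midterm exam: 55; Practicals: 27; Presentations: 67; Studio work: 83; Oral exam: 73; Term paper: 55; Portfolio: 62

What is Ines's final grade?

Practicals score 27 < 45: minimum not met.
Weighted total:
  Case studies 58 × 0.21 = 12.18
  Midterm exam 55 × 0.15 = 8.25
  Practicals 27 × 0.15 = 4.05
  Presentations 67 × 0.12 = 8.04
  Studio work 83 × 0.09 = 7.47
  Oral exam 73 × 0.1 = 7.3
  Term paper 55 × 0.08 = 4.4
  Portfolio 62 × 0.1 = 6.2
Sum = 57.89
Because the Practicals minimum was not met, the result is F.

F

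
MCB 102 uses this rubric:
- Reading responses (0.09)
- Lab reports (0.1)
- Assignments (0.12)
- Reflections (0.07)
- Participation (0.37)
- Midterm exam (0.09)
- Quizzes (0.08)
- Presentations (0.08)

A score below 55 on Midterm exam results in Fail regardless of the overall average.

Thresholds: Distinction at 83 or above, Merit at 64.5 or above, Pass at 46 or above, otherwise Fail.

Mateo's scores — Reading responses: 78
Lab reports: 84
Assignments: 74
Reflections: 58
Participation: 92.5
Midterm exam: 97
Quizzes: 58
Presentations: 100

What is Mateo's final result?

Midterm exam score 97 ≥ 55: minimum met.
Weighted total:
  Reading responses 78 × 0.09 = 7.02
  Lab reports 84 × 0.1 = 8.4
  Assignments 74 × 0.12 = 8.88
  Reflections 58 × 0.07 = 4.06
  Participation 92.5 × 0.37 = 34.225
  Midterm exam 97 × 0.09 = 8.73
  Quizzes 58 × 0.08 = 4.64
  Presentations 100 × 0.08 = 8
Sum = 83.955
83.955 ≥ 83 → Distinction

Distinction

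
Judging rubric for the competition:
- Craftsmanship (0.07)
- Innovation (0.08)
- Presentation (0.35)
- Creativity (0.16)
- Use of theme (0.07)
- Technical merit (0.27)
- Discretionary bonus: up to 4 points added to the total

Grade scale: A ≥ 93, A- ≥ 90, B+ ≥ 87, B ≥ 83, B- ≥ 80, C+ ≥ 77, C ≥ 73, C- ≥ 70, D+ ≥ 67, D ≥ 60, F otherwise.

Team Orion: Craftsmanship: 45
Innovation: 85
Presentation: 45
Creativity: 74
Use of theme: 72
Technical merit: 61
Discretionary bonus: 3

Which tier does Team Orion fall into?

D

Weighted total:
  Craftsmanship 45 × 0.07 = 3.15
  Innovation 85 × 0.08 = 6.8
  Presentation 45 × 0.35 = 15.75
  Creativity 74 × 0.16 = 11.84
  Use of theme 72 × 0.07 = 5.04
  Technical merit 61 × 0.27 = 16.47
Sum = 59.05
Discretionary bonus: 59.05 + 3 = 62.05
62.05 is ≥ 60 and < 67 → D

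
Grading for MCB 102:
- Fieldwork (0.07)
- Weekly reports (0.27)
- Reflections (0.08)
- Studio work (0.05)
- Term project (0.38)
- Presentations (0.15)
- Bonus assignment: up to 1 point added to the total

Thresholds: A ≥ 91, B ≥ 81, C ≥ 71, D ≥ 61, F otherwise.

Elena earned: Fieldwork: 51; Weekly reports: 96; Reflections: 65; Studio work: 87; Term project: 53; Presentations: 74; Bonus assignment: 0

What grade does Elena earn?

Weighted total:
  Fieldwork 51 × 0.07 = 3.57
  Weekly reports 96 × 0.27 = 25.92
  Reflections 65 × 0.08 = 5.2
  Studio work 87 × 0.05 = 4.35
  Term project 53 × 0.38 = 20.14
  Presentations 74 × 0.15 = 11.1
Sum = 70.28
Bonus assignment: 70.28 + 0 = 70.28
70.28 is ≥ 61 and < 71 → D

D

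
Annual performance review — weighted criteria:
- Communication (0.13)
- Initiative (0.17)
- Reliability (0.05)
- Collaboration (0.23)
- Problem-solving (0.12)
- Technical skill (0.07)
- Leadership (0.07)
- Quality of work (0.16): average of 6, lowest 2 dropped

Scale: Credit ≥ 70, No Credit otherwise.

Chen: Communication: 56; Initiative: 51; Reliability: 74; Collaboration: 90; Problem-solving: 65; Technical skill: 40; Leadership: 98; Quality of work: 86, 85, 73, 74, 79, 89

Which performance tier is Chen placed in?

Credit

Quality of work: drop 73, 74 → average of remaining 4 = 339/4 = 84.75
Weighted total:
  Communication 56 × 0.13 = 7.28
  Initiative 51 × 0.17 = 8.67
  Reliability 74 × 0.05 = 3.7
  Collaboration 90 × 0.23 = 20.7
  Problem-solving 65 × 0.12 = 7.8
  Technical skill 40 × 0.07 = 2.8
  Leadership 98 × 0.07 = 6.86
  Quality of work 84.75 × 0.16 = 13.56
Sum = 71.37
71.37 ≥ 70 → Credit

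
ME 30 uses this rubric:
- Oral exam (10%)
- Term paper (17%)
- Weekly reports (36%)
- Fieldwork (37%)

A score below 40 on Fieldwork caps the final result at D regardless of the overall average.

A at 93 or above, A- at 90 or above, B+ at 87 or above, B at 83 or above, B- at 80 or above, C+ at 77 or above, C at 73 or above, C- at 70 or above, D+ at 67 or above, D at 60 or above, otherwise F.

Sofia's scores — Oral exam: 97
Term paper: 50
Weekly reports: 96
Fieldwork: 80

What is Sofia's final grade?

B-

Fieldwork score 80 ≥ 40: minimum met.
Weighted total:
  Oral exam 97 × 0.1 = 9.7
  Term paper 50 × 0.17 = 8.5
  Weekly reports 96 × 0.36 = 34.56
  Fieldwork 80 × 0.37 = 29.6
Sum = 82.36
82.36 is ≥ 80 and < 83 → B-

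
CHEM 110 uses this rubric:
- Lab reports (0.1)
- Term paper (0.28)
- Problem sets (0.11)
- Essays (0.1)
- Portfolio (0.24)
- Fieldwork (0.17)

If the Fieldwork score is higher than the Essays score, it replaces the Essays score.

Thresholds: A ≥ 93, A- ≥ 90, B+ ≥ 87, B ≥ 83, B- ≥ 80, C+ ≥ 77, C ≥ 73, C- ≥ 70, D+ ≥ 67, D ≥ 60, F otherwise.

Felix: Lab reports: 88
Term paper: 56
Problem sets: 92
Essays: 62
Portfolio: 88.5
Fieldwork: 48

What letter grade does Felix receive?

Fieldwork (48) ≤ Essays (62), so Essays stays at 62.
Weighted total:
  Lab reports 88 × 0.1 = 8.8
  Term paper 56 × 0.28 = 15.68
  Problem sets 92 × 0.11 = 10.12
  Essays 62 × 0.1 = 6.2
  Portfolio 88.5 × 0.24 = 21.24
  Fieldwork 48 × 0.17 = 8.16
Sum = 70.2
70.2 is ≥ 70 and < 73 → C-

C-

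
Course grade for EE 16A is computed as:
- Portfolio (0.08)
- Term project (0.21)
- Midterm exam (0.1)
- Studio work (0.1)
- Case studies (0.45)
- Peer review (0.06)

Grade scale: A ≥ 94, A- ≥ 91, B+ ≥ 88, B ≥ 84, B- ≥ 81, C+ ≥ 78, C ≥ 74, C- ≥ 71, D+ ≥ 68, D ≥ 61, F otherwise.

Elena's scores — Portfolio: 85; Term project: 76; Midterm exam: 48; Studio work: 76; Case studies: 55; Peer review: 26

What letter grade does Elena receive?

Weighted total:
  Portfolio 85 × 0.08 = 6.8
  Term project 76 × 0.21 = 15.96
  Midterm exam 48 × 0.1 = 4.8
  Studio work 76 × 0.1 = 7.6
  Case studies 55 × 0.45 = 24.75
  Peer review 26 × 0.06 = 1.56
Sum = 61.47
61.47 is ≥ 61 and < 68 → D

D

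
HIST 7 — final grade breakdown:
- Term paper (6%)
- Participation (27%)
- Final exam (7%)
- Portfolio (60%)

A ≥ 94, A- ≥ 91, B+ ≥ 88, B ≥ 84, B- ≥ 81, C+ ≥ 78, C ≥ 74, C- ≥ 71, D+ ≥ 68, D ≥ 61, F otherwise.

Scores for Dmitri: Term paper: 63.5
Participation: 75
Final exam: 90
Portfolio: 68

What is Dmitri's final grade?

C-

Weighted total:
  Term paper 63.5 × 0.06 = 3.81
  Participation 75 × 0.27 = 20.25
  Final exam 90 × 0.07 = 6.3
  Portfolio 68 × 0.6 = 40.8
Sum = 71.16
71.16 is ≥ 71 and < 74 → C-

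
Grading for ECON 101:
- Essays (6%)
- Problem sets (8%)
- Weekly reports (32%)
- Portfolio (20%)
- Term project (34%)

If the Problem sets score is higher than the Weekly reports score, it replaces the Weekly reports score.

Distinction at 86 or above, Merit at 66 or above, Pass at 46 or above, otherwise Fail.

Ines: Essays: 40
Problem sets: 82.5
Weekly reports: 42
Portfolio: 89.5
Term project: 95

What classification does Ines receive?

Problem sets (82.5) > Weekly reports (42), so Weekly reports counts as 82.5.
Weighted total:
  Essays 40 × 0.06 = 2.4
  Problem sets 82.5 × 0.08 = 6.6
  Weekly reports 82.5 × 0.32 = 26.4
  Portfolio 89.5 × 0.2 = 17.9
  Term project 95 × 0.34 = 32.3
Sum = 85.6
85.6 is ≥ 66 and < 86 → Merit

Merit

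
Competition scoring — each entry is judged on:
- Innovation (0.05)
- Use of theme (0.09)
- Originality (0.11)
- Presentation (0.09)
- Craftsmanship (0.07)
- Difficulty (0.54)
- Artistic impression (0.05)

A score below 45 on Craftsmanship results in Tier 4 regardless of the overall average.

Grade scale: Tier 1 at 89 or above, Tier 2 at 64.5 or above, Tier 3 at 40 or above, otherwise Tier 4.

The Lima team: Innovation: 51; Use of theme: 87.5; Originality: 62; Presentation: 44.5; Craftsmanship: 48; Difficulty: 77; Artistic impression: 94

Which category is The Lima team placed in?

Tier 2

Craftsmanship score 48 ≥ 45: minimum met.
Weighted total:
  Innovation 51 × 0.05 = 2.55
  Use of theme 87.5 × 0.09 = 7.875
  Originality 62 × 0.11 = 6.82
  Presentation 44.5 × 0.09 = 4.005
  Craftsmanship 48 × 0.07 = 3.36
  Difficulty 77 × 0.54 = 41.58
  Artistic impression 94 × 0.05 = 4.7
Sum = 70.89
70.89 is ≥ 64.5 and < 89 → Tier 2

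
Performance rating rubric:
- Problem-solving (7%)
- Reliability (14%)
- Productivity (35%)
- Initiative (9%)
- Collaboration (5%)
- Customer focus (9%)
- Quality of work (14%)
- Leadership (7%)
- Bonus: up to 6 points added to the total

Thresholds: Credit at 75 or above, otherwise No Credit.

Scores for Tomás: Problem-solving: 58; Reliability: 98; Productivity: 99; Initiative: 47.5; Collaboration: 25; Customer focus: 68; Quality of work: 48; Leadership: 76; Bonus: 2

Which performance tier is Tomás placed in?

Credit

Weighted total:
  Problem-solving 58 × 0.07 = 4.06
  Reliability 98 × 0.14 = 13.72
  Productivity 99 × 0.35 = 34.65
  Initiative 47.5 × 0.09 = 4.275
  Collaboration 25 × 0.05 = 1.25
  Customer focus 68 × 0.09 = 6.12
  Quality of work 48 × 0.14 = 6.72
  Leadership 76 × 0.07 = 5.32
Sum = 76.115
Bonus: 76.115 + 2 = 78.115
78.115 ≥ 75 → Credit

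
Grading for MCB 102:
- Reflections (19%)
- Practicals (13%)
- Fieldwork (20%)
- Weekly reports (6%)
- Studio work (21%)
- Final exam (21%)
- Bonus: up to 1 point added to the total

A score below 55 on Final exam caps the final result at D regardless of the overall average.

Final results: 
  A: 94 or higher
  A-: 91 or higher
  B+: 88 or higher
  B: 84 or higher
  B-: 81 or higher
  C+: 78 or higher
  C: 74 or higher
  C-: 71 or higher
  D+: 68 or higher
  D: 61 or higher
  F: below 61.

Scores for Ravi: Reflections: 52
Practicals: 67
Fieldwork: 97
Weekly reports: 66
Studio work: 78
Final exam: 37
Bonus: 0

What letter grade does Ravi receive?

Final exam score 37 < 55: minimum not met.
Weighted total:
  Reflections 52 × 0.19 = 9.88
  Practicals 67 × 0.13 = 8.71
  Fieldwork 97 × 0.2 = 19.4
  Weekly reports 66 × 0.06 = 3.96
  Studio work 78 × 0.21 = 16.38
  Final exam 37 × 0.21 = 7.77
Sum = 66.1
Bonus: 66.1 + 0 = 66.1
66.1 would be D; cap at D applies → D.

D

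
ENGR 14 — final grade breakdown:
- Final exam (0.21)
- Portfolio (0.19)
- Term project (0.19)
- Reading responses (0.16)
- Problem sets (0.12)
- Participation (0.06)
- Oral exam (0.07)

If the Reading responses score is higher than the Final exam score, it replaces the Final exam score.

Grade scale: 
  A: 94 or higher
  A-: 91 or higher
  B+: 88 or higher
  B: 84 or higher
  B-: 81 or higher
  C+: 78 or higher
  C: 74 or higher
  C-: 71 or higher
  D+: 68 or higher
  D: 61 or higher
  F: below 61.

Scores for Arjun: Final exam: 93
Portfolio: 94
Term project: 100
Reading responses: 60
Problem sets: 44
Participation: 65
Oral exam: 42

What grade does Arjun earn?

Reading responses (60) ≤ Final exam (93), so Final exam stays at 93.
Weighted total:
  Final exam 93 × 0.21 = 19.53
  Portfolio 94 × 0.19 = 17.86
  Term project 100 × 0.19 = 19
  Reading responses 60 × 0.16 = 9.6
  Problem sets 44 × 0.12 = 5.28
  Participation 65 × 0.06 = 3.9
  Oral exam 42 × 0.07 = 2.94
Sum = 78.11
78.11 is ≥ 78 and < 81 → C+

C+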